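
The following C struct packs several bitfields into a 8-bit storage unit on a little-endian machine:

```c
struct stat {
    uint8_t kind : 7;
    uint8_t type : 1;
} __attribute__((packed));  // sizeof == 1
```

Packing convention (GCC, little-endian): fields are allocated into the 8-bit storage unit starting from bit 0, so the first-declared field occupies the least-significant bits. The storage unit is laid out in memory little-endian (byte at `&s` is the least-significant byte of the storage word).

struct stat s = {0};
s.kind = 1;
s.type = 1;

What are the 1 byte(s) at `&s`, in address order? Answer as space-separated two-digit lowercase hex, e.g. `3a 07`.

[0+:7] kind=1 & 0x7f = 0x1; word=0x01
[7+:1] type=1 & 0x1 = 0x1; word=0x81
word = 0x81 → little-endian bytes:
  [0]=0x81

81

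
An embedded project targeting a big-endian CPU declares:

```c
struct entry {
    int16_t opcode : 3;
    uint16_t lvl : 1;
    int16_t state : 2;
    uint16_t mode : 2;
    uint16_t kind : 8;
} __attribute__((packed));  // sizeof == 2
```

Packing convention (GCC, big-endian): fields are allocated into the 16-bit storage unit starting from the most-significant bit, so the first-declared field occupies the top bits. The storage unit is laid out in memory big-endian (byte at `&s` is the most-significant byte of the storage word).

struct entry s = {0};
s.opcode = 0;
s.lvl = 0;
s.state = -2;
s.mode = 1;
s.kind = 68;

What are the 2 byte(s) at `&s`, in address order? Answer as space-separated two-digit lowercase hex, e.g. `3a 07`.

09 44

opcode (3b) val=0 bits=0x0 at bit 13: 0x0000
lvl (1b) val=0 bits=0x0 at bit 12: 0x0000
state (2b) val=-2 bits=0x2 at bit 10: 0x0800
mode (2b) val=1 bits=0x1 at bit 8: 0x0900
kind (8b) val=68 bits=0x44 at bit 0: 0x0944
word = 0x0944 → big-endian bytes:
  [0]=0x09  [1]=0x44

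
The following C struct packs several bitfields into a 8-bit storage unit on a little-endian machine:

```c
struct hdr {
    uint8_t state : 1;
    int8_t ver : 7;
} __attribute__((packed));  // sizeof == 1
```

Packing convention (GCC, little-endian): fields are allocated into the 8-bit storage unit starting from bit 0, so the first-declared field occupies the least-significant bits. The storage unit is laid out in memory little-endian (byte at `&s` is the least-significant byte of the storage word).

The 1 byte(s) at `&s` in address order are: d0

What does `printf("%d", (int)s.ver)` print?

-24

[0]=0xd0 (little-endian) → word 0xd0
state [0+:1] = (word>>0) & 0x1 = 0
ver [1+:7] = (word>>1) & 0x7f = 104  ←
ver signed 7b, MSB=1: 104 - 128 = -24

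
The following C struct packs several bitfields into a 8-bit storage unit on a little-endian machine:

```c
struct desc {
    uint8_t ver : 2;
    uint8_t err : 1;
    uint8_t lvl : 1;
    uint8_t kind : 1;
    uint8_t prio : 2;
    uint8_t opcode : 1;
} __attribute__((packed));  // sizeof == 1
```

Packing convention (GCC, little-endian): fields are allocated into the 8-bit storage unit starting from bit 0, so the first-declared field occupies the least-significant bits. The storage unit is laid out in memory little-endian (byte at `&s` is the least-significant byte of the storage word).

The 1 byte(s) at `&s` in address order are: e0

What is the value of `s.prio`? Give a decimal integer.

[0]=0xe0 (little-endian) → word 0xe0
ver:2 @ bit 0 → (0xe0>>0)&0x3 = 0x0
err:1 @ bit 2 → (0xe0>>2)&0x1 = 0x0
lvl:1 @ bit 3 → (0xe0>>3)&0x1 = 0x0
kind:1 @ bit 4 → (0xe0>>4)&0x1 = 0x0
prio:2 @ bit 5 → (0xe0>>5)&0x3 = 0x3  ←
opcode:1 @ bit 7 → (0xe0>>7)&0x1 = 0x1

3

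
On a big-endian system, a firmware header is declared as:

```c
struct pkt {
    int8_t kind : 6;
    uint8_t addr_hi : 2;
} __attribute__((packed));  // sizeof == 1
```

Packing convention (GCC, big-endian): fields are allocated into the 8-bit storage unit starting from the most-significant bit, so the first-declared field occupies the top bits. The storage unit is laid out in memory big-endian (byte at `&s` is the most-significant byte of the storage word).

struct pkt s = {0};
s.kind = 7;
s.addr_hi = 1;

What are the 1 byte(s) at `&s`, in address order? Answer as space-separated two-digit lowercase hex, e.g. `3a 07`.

[2+:6] kind=7 & 0x3f = 0x7; word=0x1c
[0+:2] addr_hi=1 & 0x3 = 0x1; word=0x1d
word = 0x1d → big-endian bytes:
  [0]=0x1d

1d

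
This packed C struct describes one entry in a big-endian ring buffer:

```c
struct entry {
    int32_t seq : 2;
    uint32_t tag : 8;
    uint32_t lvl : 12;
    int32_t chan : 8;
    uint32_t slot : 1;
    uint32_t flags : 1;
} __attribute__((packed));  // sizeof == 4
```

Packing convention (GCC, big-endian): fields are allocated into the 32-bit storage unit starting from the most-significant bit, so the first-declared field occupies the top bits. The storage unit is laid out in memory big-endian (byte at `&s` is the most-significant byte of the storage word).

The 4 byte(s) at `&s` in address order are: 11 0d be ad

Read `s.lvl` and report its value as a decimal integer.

879

[0]=0x11 [1]=0x0d [2]=0xbe [3]=0xad (big-endian) → word 0x110dbead
seq:2 @ bit 30 → (0x110dbead>>30)&0x3 = 0x0
tag:8 @ bit 22 → (0x110dbead>>22)&0xff = 0x44
lvl:12 @ bit 10 → (0x110dbead>>10)&0xfff = 0x36f  ←
chan:8 @ bit 2 → (0x110dbead>>2)&0xff = 0xab
slot:1 @ bit 1 → (0x110dbead>>1)&0x1 = 0x0
flags:1 @ bit 0 → (0x110dbead>>0)&0x1 = 0x1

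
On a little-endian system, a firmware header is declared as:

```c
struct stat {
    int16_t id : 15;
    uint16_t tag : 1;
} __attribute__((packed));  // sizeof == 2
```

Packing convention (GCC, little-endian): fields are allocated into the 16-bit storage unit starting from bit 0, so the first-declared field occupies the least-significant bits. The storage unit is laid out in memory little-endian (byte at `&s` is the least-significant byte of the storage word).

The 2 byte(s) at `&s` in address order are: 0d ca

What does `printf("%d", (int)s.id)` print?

-13811

[0]=0x0d [1]=0xca (little-endian) → word 0xca0d
id:15 @ bit 0 → (0xca0d>>0)&0x7fff = 0x4a0d  ←
tag:1 @ bit 15 → (0xca0d>>15)&0x1 = 0x1
id signed 15b, MSB=1: 18957 - 32768 = -13811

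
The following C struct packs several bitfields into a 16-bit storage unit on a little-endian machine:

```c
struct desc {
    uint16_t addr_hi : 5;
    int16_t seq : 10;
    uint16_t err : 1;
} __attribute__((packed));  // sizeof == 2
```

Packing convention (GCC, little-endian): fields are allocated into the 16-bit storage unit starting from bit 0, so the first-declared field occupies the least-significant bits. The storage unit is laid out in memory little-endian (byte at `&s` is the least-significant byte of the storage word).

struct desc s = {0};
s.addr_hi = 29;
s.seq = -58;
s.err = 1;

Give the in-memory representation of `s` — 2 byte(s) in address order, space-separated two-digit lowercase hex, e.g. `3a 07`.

[0+:5] addr_hi=29 & 0x1f = 0x1d; word=0x001d
[5+:10] seq=-58 & 0x3ff = 0x3c6; word=0x78dd
[15+:1] err=1 & 0x1 = 0x1; word=0xf8dd
word = 0xf8dd → little-endian bytes:
  [0]=0xdd  [1]=0xf8

dd f8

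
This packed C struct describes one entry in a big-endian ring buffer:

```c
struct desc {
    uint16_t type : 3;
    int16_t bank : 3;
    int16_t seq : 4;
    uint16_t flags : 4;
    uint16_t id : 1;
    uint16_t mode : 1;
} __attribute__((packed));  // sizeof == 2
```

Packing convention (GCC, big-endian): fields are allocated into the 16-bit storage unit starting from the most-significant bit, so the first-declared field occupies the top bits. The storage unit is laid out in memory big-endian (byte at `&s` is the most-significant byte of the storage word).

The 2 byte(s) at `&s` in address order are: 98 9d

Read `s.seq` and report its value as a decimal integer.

[0]=0x98 [1]=0x9d (big-endian) → word 0x989d
type:3 @ bit 13 → (0x989d>>13)&0x7 = 0x4
bank:3 @ bit 10 → (0x989d>>10)&0x7 = 0x6
seq:4 @ bit 6 → (0x989d>>6)&0xf = 0x2  ←
flags:4 @ bit 2 → (0x989d>>2)&0xf = 0x7
id:1 @ bit 1 → (0x989d>>1)&0x1 = 0x0
mode:1 @ bit 0 → (0x989d>>0)&0x1 = 0x1
seq signed 4b, MSB=0: value = 2

2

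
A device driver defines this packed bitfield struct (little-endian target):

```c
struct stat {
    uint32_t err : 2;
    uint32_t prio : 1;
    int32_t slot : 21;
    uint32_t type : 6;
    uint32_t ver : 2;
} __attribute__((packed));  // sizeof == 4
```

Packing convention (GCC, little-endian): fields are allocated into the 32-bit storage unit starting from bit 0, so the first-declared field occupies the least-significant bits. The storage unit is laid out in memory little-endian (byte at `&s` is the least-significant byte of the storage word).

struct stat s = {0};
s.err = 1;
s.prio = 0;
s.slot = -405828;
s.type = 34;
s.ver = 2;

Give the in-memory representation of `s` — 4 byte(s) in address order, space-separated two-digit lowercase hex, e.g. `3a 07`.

e1 75 ce a2

err (2b) val=1 bits=0x1 at bit 0: 0x00000001
prio (1b) val=0 bits=0x0 at bit 2: 0x00000001
slot (21b) val=-405828 bits=0x19cebc at bit 3: 0x00ce75e1
type (6b) val=34 bits=0x22 at bit 24: 0x22ce75e1
ver (2b) val=2 bits=0x2 at bit 30: 0xa2ce75e1
word = 0xa2ce75e1 → little-endian bytes:
  [0]=0xe1  [1]=0x75  [2]=0xce  [3]=0xa2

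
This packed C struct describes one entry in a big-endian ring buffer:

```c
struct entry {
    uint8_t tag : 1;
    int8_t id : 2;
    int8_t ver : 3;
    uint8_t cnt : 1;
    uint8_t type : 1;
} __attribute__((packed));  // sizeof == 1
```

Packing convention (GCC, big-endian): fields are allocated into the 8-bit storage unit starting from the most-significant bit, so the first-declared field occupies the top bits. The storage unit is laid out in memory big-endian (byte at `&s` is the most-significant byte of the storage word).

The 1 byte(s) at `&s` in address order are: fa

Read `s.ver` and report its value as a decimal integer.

[0]=0xfa (big-endian) → word 0xfa
tag:1 @ bit 7 → (0xfa>>7)&0x1 = 0x1
id:2 @ bit 5 → (0xfa>>5)&0x3 = 0x3
ver:3 @ bit 2 → (0xfa>>2)&0x7 = 0x6  ←
cnt:1 @ bit 1 → (0xfa>>1)&0x1 = 0x1
type:1 @ bit 0 → (0xfa>>0)&0x1 = 0x0
ver signed 3b, MSB=1: 6 - 8 = -2

-2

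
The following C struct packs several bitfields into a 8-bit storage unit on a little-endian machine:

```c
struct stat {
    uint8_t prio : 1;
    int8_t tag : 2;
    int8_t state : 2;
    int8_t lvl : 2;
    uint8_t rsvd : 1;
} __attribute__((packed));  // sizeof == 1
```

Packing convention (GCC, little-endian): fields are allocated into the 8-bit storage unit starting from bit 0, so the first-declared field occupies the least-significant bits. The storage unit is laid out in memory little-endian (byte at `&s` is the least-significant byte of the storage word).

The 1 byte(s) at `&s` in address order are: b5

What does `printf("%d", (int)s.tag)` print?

[0]=0xb5 (little-endian) → word 0xb5
prio [0+:1] = (word>>0) & 0x1 = 1
tag [1+:2] = (word>>1) & 0x3 = 2  ←
state [3+:2] = (word>>3) & 0x3 = 2
lvl [5+:2] = (word>>5) & 0x3 = 1
rsvd [7+:1] = (word>>7) & 0x1 = 1
tag signed 2b, MSB=1: 2 - 4 = -2

-2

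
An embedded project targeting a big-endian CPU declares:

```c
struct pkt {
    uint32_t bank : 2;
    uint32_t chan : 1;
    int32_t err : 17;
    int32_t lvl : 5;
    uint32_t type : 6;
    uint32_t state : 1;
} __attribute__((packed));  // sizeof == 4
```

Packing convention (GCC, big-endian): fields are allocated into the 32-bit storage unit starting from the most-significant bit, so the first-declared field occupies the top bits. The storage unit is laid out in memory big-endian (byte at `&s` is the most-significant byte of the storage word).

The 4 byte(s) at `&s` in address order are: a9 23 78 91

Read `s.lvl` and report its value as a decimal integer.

[0]=0xa9 [1]=0x23 [2]=0x78 [3]=0x91 (big-endian) → word 0xa9237891
bank [30+:2] = (word>>30) & 0x3 = 2
chan [29+:1] = (word>>29) & 0x1 = 1
err [12+:17] = (word>>12) & 0x1ffff = 37431
lvl [7+:5] = (word>>7) & 0x1f = 17  ←
type [1+:6] = (word>>1) & 0x3f = 8
state [0+:1] = (word>>0) & 0x1 = 1
lvl signed 5b, MSB=1: 17 - 32 = -15

-15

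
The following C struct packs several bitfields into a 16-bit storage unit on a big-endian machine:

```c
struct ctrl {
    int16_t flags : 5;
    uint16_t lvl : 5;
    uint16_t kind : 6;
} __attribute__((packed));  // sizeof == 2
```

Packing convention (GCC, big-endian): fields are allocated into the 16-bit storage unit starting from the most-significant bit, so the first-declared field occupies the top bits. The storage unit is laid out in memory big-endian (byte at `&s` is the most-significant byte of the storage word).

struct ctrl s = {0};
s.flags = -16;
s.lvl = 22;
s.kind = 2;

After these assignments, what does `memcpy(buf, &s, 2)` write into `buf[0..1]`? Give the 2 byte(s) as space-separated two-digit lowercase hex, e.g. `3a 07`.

[11+:5] flags=-16 & 0x1f = 0x10; word=0x8000
[6+:5] lvl=22 & 0x1f = 0x16; word=0x8580
[0+:6] kind=2 & 0x3f = 0x2; word=0x8582
word = 0x8582 → big-endian bytes:
  [0]=0x85  [1]=0x82

85 82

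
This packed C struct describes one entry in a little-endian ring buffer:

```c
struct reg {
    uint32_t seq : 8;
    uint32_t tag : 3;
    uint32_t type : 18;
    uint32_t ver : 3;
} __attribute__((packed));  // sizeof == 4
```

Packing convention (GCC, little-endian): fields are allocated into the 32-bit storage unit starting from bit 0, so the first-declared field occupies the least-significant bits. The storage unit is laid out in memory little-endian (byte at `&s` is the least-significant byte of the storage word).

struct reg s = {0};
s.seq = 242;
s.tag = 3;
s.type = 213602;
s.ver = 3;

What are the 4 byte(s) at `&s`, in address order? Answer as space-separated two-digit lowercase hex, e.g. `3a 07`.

seq (8b) val=242 bits=0xf2 at bit 0: 0x000000f2
tag (3b) val=3 bits=0x3 at bit 8: 0x000003f2
type (18b) val=213602 bits=0x34262 at bit 11: 0x1a1313f2
ver (3b) val=3 bits=0x3 at bit 29: 0x7a1313f2
word = 0x7a1313f2 → little-endian bytes:
  [0]=0xf2  [1]=0x13  [2]=0x13  [3]=0x7a

f2 13 13 7a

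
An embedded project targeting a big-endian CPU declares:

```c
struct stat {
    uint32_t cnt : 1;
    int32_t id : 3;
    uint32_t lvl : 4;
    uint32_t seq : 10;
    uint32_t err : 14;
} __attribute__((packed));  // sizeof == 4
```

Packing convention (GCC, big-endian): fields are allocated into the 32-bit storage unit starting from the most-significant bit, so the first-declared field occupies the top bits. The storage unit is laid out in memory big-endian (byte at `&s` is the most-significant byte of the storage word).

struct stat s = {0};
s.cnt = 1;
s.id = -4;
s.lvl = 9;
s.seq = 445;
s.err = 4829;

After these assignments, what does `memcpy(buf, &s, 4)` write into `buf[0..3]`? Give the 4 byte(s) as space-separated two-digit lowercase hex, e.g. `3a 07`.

c9 6f 52 dd

cnt:1 = 1 → 0x1 << 31 → word 0x80000000
id:3 = -4 → 0x4 << 28 → word 0xc0000000
lvl:4 = 9 → 0x9 << 24 → word 0xc9000000
seq:10 = 445 → 0x1bd << 14 → word 0xc96f4000
err:14 = 4829 → 0x12dd << 0 → word 0xc96f52dd
word = 0xc96f52dd → big-endian bytes:
  [0]=0xc9  [1]=0x6f  [2]=0x52  [3]=0xdd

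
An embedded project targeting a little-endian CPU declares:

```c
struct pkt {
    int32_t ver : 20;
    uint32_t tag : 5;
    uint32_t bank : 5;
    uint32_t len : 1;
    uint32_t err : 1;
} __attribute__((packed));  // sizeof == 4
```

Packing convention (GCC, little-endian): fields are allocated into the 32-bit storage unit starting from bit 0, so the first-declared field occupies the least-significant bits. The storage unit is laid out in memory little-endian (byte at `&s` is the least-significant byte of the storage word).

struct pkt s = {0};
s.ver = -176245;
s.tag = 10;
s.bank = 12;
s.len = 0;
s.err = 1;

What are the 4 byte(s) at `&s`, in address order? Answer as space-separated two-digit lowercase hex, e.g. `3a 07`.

8b 4f ad 98

ver:20 = -176245 → 0xd4f8b << 0 → word 0x000d4f8b
tag:5 = 10 → 0xa << 20 → word 0x00ad4f8b
bank:5 = 12 → 0xc << 25 → word 0x18ad4f8b
len:1 = 0 → 0x0 << 30 → word 0x18ad4f8b
err:1 = 1 → 0x1 << 31 → word 0x98ad4f8b
word = 0x98ad4f8b → little-endian bytes:
  [0]=0x8b  [1]=0x4f  [2]=0xad  [3]=0x98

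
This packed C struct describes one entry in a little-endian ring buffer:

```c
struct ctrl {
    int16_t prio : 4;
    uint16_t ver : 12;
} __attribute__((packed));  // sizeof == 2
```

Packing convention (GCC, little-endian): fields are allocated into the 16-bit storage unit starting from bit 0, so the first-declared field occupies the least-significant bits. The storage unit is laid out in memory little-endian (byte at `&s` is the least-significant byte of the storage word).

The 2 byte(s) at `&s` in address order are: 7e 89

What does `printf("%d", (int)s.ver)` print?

2199

[0]=0x7e [1]=0x89 (little-endian) → word 0x897e
prio:4 @ bit 0 → (0x897e>>0)&0xf = 0xe
ver:12 @ bit 4 → (0x897e>>4)&0xfff = 0x897  ←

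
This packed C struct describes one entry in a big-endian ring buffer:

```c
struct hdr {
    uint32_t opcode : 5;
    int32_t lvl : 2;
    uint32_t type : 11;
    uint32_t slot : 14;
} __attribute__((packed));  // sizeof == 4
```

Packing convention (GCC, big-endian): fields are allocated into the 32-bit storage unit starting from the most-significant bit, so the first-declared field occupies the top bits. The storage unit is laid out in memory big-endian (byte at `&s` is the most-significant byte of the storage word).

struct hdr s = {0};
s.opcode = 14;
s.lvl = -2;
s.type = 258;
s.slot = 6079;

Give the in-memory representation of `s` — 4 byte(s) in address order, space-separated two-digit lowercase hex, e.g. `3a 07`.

[27+:5] opcode=14 & 0x1f = 0xe; word=0x70000000
[25+:2] lvl=-2 & 0x3 = 0x2; word=0x74000000
[14+:11] type=258 & 0x7ff = 0x102; word=0x74408000
[0+:14] slot=6079 & 0x3fff = 0x17bf; word=0x744097bf
word = 0x744097bf → big-endian bytes:
  [0]=0x74  [1]=0x40  [2]=0x97  [3]=0xbf

74 40 97 bf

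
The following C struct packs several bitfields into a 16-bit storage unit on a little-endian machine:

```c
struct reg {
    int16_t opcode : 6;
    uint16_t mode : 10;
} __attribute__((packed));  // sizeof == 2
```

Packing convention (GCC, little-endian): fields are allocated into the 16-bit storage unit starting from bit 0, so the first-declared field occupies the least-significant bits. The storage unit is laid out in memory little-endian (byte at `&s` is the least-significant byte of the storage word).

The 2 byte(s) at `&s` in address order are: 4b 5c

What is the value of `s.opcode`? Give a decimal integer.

11

[0]=0x4b [1]=0x5c (little-endian) → word 0x5c4b
opcode [0+:6] = (word>>0) & 0x3f = 11  ←
mode [6+:10] = (word>>6) & 0x3ff = 369
opcode signed 6b, MSB=0: value = 11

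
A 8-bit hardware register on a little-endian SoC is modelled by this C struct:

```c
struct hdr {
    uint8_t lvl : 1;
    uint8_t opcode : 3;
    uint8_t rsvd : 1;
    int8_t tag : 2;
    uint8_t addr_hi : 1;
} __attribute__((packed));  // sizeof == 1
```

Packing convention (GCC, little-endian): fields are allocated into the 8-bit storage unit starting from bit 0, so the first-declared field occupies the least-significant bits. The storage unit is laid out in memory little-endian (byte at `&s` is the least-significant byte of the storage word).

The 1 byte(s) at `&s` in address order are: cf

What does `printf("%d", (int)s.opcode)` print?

7

[0]=0xcf (little-endian) → word 0xcf
lvl [0+:1] = (word>>0) & 0x1 = 1
opcode [1+:3] = (word>>1) & 0x7 = 7  ←
rsvd [4+:1] = (word>>4) & 0x1 = 0
tag [5+:2] = (word>>5) & 0x3 = 2
addr_hi [7+:1] = (word>>7) & 0x1 = 1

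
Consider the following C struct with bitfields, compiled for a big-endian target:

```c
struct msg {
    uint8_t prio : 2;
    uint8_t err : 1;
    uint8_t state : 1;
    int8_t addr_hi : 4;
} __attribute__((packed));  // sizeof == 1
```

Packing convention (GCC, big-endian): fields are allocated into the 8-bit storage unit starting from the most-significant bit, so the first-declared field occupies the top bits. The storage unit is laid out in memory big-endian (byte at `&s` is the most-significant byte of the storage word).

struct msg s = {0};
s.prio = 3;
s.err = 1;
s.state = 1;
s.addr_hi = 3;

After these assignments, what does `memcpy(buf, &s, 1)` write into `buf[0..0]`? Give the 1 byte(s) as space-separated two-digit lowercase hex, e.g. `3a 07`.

f3

prio (2b) val=3 bits=0x3 at bit 6: 0xc0
err (1b) val=1 bits=0x1 at bit 5: 0xe0
state (1b) val=1 bits=0x1 at bit 4: 0xf0
addr_hi (4b) val=3 bits=0x3 at bit 0: 0xf3
word = 0xf3 → big-endian bytes:
  [0]=0xf3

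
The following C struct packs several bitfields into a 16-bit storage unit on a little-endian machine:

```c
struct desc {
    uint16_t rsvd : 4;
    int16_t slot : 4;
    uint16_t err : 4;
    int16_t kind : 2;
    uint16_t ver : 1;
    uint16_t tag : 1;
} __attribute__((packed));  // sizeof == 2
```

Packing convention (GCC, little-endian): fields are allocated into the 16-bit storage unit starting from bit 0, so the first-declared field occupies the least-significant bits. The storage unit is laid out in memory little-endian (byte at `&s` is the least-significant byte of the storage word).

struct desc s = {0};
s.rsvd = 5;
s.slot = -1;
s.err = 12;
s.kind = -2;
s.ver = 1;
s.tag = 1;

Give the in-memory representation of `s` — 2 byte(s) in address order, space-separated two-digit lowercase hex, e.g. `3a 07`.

f5 ec

[0+:4] rsvd=5 & 0xf = 0x5; word=0x0005
[4+:4] slot=-1 & 0xf = 0xf; word=0x00f5
[8+:4] err=12 & 0xf = 0xc; word=0x0cf5
[12+:2] kind=-2 & 0x3 = 0x2; word=0x2cf5
[14+:1] ver=1 & 0x1 = 0x1; word=0x6cf5
[15+:1] tag=1 & 0x1 = 0x1; word=0xecf5
word = 0xecf5 → little-endian bytes:
  [0]=0xf5  [1]=0xec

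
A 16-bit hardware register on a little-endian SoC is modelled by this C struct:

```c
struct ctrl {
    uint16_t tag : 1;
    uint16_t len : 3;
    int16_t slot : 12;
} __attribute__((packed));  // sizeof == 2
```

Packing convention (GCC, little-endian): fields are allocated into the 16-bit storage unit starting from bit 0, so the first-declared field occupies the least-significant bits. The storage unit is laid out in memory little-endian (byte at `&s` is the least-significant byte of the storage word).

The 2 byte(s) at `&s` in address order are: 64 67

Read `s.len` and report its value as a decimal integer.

[0]=0x64 [1]=0x67 (little-endian) → word 0x6764
tag:1 @ bit 0 → (0x6764>>0)&0x1 = 0x0
len:3 @ bit 1 → (0x6764>>1)&0x7 = 0x2  ←
slot:12 @ bit 4 → (0x6764>>4)&0xfff = 0x676

2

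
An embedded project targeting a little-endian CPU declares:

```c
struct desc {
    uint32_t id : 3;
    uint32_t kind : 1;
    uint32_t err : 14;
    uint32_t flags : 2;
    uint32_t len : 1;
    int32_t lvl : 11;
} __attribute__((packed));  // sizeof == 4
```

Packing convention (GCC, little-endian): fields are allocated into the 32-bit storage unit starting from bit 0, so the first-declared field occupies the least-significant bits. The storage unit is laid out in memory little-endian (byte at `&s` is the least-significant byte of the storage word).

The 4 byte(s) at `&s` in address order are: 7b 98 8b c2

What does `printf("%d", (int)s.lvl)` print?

-492

[0]=0x7b [1]=0x98 [2]=0x8b [3]=0xc2 (little-endian) → word 0xc28b987b
id:3 @ bit 0 → (0xc28b987b>>0)&0x7 = 0x3
kind:1 @ bit 3 → (0xc28b987b>>3)&0x1 = 0x1
err:14 @ bit 4 → (0xc28b987b>>4)&0x3fff = 0x3987
flags:2 @ bit 18 → (0xc28b987b>>18)&0x3 = 0x2
len:1 @ bit 20 → (0xc28b987b>>20)&0x1 = 0x0
lvl:11 @ bit 21 → (0xc28b987b>>21)&0x7ff = 0x614  ←
lvl signed 11b, MSB=1: 1556 - 2048 = -492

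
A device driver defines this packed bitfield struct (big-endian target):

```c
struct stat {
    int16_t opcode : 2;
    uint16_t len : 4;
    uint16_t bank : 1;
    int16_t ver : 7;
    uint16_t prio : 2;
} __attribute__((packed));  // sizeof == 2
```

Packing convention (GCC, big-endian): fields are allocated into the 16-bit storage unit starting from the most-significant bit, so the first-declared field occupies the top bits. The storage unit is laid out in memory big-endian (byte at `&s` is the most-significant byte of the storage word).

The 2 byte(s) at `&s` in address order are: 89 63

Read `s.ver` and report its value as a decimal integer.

-40

[0]=0x89 [1]=0x63 (big-endian) → word 0x8963
opcode:2 @ bit 14 → (0x8963>>14)&0x3 = 0x2
len:4 @ bit 10 → (0x8963>>10)&0xf = 0x2
bank:1 @ bit 9 → (0x8963>>9)&0x1 = 0x0
ver:7 @ bit 2 → (0x8963>>2)&0x7f = 0x58  ←
prio:2 @ bit 0 → (0x8963>>0)&0x3 = 0x3
ver signed 7b, MSB=1: 88 - 128 = -40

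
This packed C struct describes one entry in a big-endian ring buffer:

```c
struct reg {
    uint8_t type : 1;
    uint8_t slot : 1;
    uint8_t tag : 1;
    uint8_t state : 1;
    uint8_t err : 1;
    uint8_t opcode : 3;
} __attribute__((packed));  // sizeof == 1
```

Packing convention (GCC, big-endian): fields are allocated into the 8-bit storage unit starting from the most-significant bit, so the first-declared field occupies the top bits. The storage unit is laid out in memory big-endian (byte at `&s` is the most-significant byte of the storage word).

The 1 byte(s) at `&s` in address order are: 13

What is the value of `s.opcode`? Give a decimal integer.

[0]=0x13 (big-endian) → word 0x13
type:1 @ bit 7 → (0x13>>7)&0x1 = 0x0
slot:1 @ bit 6 → (0x13>>6)&0x1 = 0x0
tag:1 @ bit 5 → (0x13>>5)&0x1 = 0x0
state:1 @ bit 4 → (0x13>>4)&0x1 = 0x1
err:1 @ bit 3 → (0x13>>3)&0x1 = 0x0
opcode:3 @ bit 0 → (0x13>>0)&0x7 = 0x3  ←

3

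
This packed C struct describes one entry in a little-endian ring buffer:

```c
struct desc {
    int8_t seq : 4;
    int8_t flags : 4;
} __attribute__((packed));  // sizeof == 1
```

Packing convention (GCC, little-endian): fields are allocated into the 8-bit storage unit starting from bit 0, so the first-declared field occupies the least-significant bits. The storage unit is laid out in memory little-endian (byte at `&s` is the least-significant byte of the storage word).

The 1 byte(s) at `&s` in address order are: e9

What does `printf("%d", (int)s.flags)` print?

-2

[0]=0xe9 (little-endian) → word 0xe9
seq [0+:4] = (word>>0) & 0xf = 9
flags [4+:4] = (word>>4) & 0xf = 14  ←
flags signed 4b, MSB=1: 14 - 16 = -2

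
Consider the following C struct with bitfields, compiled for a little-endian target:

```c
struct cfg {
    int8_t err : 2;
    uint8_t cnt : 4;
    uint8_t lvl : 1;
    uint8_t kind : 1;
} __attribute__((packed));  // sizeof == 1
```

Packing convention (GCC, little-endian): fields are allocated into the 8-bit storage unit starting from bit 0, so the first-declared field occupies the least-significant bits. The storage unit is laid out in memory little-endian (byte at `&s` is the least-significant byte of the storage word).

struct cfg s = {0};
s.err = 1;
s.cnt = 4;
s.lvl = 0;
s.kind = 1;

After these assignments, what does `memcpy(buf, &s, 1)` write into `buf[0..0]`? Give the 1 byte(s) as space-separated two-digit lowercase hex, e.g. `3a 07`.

91

err:2 = 1 → 0x1 << 0 → word 0x01
cnt:4 = 4 → 0x4 << 2 → word 0x11
lvl:1 = 0 → 0x0 << 6 → word 0x11
kind:1 = 1 → 0x1 << 7 → word 0x91
word = 0x91 → little-endian bytes:
  [0]=0x91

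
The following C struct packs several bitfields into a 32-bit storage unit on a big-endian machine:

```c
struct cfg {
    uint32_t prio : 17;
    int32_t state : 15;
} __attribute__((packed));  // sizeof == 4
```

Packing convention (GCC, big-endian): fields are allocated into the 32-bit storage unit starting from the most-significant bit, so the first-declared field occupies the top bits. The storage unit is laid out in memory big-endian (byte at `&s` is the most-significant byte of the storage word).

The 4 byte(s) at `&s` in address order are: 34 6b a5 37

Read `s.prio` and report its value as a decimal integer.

26839

[0]=0x34 [1]=0x6b [2]=0xa5 [3]=0x37 (big-endian) → word 0x346ba537
prio [15+:17] = (word>>15) & 0x1ffff = 26839  ←
state [0+:15] = (word>>0) & 0x7fff = 9527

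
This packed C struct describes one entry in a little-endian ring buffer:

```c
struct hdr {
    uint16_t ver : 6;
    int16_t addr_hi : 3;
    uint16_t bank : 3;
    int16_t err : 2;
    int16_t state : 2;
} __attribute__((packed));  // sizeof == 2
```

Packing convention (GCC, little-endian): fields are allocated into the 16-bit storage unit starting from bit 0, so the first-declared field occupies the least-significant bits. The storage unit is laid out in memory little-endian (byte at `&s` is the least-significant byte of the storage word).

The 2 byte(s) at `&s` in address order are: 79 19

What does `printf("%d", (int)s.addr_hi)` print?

[0]=0x79 [1]=0x19 (little-endian) → word 0x1979
ver:6 @ bit 0 → (0x1979>>0)&0x3f = 0x39
addr_hi:3 @ bit 6 → (0x1979>>6)&0x7 = 0x5  ←
bank:3 @ bit 9 → (0x1979>>9)&0x7 = 0x4
err:2 @ bit 12 → (0x1979>>12)&0x3 = 0x1
state:2 @ bit 14 → (0x1979>>14)&0x3 = 0x0
addr_hi signed 3b, MSB=1: 5 - 8 = -3

-3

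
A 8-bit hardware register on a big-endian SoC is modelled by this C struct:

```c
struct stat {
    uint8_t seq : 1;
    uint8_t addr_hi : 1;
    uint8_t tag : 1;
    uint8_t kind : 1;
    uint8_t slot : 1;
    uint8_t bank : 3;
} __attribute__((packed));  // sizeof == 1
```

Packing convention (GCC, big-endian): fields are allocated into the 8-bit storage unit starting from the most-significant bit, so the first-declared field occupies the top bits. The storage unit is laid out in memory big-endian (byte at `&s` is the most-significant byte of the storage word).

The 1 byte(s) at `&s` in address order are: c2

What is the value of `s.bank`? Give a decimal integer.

2

[0]=0xc2 (big-endian) → word 0xc2
seq [7+:1] = (word>>7) & 0x1 = 1
addr_hi [6+:1] = (word>>6) & 0x1 = 1
tag [5+:1] = (word>>5) & 0x1 = 0
kind [4+:1] = (word>>4) & 0x1 = 0
slot [3+:1] = (word>>3) & 0x1 = 0
bank [0+:3] = (word>>0) & 0x7 = 2  ←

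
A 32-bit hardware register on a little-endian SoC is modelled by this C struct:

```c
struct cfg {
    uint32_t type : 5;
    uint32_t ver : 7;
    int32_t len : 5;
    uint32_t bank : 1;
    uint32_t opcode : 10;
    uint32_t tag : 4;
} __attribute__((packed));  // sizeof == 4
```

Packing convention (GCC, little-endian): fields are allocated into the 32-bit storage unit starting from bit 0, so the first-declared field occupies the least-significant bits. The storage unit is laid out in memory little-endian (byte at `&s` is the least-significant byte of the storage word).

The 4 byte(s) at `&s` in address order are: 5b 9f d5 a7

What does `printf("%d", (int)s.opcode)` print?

501

[0]=0x5b [1]=0x9f [2]=0xd5 [3]=0xa7 (little-endian) → word 0xa7d59f5b
type [0+:5] = (word>>0) & 0x1f = 27
ver [5+:7] = (word>>5) & 0x7f = 122
len [12+:5] = (word>>12) & 0x1f = 25
bank [17+:1] = (word>>17) & 0x1 = 0
opcode [18+:10] = (word>>18) & 0x3ff = 501  ←
tag [28+:4] = (word>>28) & 0xf = 10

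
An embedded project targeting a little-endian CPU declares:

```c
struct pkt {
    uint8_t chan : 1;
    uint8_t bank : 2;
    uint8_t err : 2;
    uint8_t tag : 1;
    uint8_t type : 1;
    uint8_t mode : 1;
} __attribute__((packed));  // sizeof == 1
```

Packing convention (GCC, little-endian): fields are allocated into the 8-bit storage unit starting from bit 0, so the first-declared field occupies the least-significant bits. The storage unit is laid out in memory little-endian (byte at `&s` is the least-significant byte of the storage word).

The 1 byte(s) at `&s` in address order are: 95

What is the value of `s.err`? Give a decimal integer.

[0]=0x95 (little-endian) → word 0x95
chan [0+:1] = (word>>0) & 0x1 = 1
bank [1+:2] = (word>>1) & 0x3 = 2
err [3+:2] = (word>>3) & 0x3 = 2  ←
tag [5+:1] = (word>>5) & 0x1 = 0
type [6+:1] = (word>>6) & 0x1 = 0
mode [7+:1] = (word>>7) & 0x1 = 1

2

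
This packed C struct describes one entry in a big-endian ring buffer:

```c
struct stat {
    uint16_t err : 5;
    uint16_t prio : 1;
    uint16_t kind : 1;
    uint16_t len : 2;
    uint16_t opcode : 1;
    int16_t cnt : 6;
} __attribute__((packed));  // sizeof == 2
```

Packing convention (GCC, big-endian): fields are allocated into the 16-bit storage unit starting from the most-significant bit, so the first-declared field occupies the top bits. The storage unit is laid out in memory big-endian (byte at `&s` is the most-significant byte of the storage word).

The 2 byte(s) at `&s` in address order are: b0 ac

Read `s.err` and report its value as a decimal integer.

[0]=0xb0 [1]=0xac (big-endian) → word 0xb0ac
err:5 @ bit 11 → (0xb0ac>>11)&0x1f = 0x16  ←
prio:1 @ bit 10 → (0xb0ac>>10)&0x1 = 0x0
kind:1 @ bit 9 → (0xb0ac>>9)&0x1 = 0x0
len:2 @ bit 7 → (0xb0ac>>7)&0x3 = 0x1
opcode:1 @ bit 6 → (0xb0ac>>6)&0x1 = 0x0
cnt:6 @ bit 0 → (0xb0ac>>0)&0x3f = 0x2c

22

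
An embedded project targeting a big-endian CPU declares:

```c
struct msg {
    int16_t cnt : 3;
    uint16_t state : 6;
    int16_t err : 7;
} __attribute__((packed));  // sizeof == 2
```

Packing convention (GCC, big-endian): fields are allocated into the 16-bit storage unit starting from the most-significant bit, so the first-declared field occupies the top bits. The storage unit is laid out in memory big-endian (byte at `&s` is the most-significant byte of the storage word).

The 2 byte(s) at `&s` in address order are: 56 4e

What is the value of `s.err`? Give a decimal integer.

-50

[0]=0x56 [1]=0x4e (big-endian) → word 0x564e
cnt [13+:3] = (word>>13) & 0x7 = 2
state [7+:6] = (word>>7) & 0x3f = 44
err [0+:7] = (word>>0) & 0x7f = 78  ←
err signed 7b, MSB=1: 78 - 128 = -50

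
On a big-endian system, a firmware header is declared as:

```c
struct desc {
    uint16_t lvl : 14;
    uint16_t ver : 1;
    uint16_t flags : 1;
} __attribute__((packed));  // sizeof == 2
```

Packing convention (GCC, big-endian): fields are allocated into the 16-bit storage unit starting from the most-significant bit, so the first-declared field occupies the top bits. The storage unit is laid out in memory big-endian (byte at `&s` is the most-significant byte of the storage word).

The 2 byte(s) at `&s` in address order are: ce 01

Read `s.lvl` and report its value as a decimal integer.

[0]=0xce [1]=0x01 (big-endian) → word 0xce01
lvl:14 @ bit 2 → (0xce01>>2)&0x3fff = 0x3380  ←
ver:1 @ bit 1 → (0xce01>>1)&0x1 = 0x0
flags:1 @ bit 0 → (0xce01>>0)&0x1 = 0x1

13184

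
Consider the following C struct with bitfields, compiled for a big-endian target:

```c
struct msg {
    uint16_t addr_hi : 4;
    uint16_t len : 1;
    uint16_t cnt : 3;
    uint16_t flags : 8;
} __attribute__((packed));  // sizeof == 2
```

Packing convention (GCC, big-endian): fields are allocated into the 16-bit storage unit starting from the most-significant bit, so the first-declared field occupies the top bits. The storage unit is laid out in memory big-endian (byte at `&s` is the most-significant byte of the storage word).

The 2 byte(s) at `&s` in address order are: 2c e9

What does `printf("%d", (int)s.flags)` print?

[0]=0x2c [1]=0xe9 (big-endian) → word 0x2ce9
addr_hi [12+:4] = (word>>12) & 0xf = 2
len [11+:1] = (word>>11) & 0x1 = 1
cnt [8+:3] = (word>>8) & 0x7 = 4
flags [0+:8] = (word>>0) & 0xff = 233  ←

233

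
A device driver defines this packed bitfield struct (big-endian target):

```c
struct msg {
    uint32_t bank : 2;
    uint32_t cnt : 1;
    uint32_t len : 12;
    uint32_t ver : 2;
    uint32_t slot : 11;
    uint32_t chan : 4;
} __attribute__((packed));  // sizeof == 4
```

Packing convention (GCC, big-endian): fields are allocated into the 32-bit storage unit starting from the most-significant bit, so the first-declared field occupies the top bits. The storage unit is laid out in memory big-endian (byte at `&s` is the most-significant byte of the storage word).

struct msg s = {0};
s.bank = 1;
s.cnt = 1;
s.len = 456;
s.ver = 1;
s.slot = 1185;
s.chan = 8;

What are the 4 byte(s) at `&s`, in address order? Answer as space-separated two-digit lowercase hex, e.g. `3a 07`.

bank (2b) val=1 bits=0x1 at bit 30: 0x40000000
cnt (1b) val=1 bits=0x1 at bit 29: 0x60000000
len (12b) val=456 bits=0x1c8 at bit 17: 0x63900000
ver (2b) val=1 bits=0x1 at bit 15: 0x63908000
slot (11b) val=1185 bits=0x4a1 at bit 4: 0x6390ca10
chan (4b) val=8 bits=0x8 at bit 0: 0x6390ca18
word = 0x6390ca18 → big-endian bytes:
  [0]=0x63  [1]=0x90  [2]=0xca  [3]=0x18

63 90 ca 18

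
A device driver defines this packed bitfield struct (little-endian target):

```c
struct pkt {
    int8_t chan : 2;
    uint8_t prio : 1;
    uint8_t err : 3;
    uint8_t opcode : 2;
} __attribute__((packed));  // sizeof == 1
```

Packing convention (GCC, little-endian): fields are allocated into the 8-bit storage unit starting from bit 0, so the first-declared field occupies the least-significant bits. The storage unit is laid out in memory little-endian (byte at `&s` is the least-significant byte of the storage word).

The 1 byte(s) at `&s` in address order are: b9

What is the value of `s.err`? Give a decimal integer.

[0]=0xb9 (little-endian) → word 0xb9
chan [0+:2] = (word>>0) & 0x3 = 1
prio [2+:1] = (word>>2) & 0x1 = 0
err [3+:3] = (word>>3) & 0x7 = 7  ←
opcode [6+:2] = (word>>6) & 0x3 = 2

7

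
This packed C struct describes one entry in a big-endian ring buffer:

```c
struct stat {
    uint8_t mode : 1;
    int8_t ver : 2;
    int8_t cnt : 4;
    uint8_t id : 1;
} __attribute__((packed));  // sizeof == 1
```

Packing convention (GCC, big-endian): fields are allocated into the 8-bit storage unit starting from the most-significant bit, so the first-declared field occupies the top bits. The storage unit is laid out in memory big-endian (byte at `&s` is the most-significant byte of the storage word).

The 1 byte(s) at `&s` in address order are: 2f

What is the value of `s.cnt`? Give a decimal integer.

[0]=0x2f (big-endian) → word 0x2f
mode [7+:1] = (word>>7) & 0x1 = 0
ver [5+:2] = (word>>5) & 0x3 = 1
cnt [1+:4] = (word>>1) & 0xf = 7  ←
id [0+:1] = (word>>0) & 0x1 = 1
cnt signed 4b, MSB=0: value = 7

7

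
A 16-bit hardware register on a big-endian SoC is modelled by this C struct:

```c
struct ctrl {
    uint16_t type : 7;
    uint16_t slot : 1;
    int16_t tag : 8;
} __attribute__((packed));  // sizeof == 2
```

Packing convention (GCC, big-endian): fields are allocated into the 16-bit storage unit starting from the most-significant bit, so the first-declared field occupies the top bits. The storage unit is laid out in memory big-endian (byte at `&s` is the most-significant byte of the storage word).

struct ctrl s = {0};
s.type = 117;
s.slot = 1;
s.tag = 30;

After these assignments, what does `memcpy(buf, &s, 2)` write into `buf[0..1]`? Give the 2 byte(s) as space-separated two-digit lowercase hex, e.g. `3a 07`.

eb 1e

type (7b) val=117 bits=0x75 at bit 9: 0xea00
slot (1b) val=1 bits=0x1 at bit 8: 0xeb00
tag (8b) val=30 bits=0x1e at bit 0: 0xeb1e
word = 0xeb1e → big-endian bytes:
  [0]=0xeb  [1]=0x1e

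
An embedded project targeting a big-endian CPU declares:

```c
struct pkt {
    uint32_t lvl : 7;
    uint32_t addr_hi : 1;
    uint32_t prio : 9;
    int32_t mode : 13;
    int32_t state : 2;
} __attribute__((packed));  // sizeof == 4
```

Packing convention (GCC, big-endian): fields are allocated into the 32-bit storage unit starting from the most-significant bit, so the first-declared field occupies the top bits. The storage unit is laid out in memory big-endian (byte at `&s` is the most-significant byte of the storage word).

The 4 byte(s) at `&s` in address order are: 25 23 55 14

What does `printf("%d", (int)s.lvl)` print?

[0]=0x25 [1]=0x23 [2]=0x55 [3]=0x14 (big-endian) → word 0x25235514
lvl:7 @ bit 25 → (0x25235514>>25)&0x7f = 0x12  ←
addr_hi:1 @ bit 24 → (0x25235514>>24)&0x1 = 0x1
prio:9 @ bit 15 → (0x25235514>>15)&0x1ff = 0x46
mode:13 @ bit 2 → (0x25235514>>2)&0x1fff = 0x1545
state:2 @ bit 0 → (0x25235514>>0)&0x3 = 0x0

18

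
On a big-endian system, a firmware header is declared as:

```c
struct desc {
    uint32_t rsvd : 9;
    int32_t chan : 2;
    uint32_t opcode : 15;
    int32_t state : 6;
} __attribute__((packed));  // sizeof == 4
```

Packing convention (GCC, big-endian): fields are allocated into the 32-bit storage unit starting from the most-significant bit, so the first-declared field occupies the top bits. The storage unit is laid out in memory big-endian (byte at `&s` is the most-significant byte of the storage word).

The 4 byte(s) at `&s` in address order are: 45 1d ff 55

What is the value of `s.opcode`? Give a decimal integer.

[0]=0x45 [1]=0x1d [2]=0xff [3]=0x55 (big-endian) → word 0x451dff55
rsvd:9 @ bit 23 → (0x451dff55>>23)&0x1ff = 0x8a
chan:2 @ bit 21 → (0x451dff55>>21)&0x3 = 0x0
opcode:15 @ bit 6 → (0x451dff55>>6)&0x7fff = 0x77fd  ←
state:6 @ bit 0 → (0x451dff55>>0)&0x3f = 0x15

30717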